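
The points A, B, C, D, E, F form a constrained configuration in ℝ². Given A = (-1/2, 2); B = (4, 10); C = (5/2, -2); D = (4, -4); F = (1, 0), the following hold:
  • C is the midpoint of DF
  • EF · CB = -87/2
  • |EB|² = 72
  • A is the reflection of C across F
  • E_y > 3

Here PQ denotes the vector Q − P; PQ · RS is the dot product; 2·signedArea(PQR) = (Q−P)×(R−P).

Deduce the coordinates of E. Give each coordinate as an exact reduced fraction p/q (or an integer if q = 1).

E = (-2, 4)

1. E_x = -2  [line -3/2·x + -12·y + 45 = 0 ∩ |EB|² = 72]
2. E_y = 4  [line -3/2·x + -12·y + 45 = 0 ∩ |EB|² = 72]
   → E = (-2, 4)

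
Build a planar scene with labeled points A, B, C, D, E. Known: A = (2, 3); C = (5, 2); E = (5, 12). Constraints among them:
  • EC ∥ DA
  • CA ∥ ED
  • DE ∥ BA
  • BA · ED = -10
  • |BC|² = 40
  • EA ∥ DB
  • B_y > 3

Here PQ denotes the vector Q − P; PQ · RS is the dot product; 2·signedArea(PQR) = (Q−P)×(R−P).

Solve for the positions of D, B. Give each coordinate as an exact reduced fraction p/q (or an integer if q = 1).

B = (-1, 4)
D = (2, 13)

1. D_x = 2  [EC ∥ DA ∩ CA ∥ ED]
2. D_y = 13  [EC ∥ DA ∩ CA ∥ ED]
   → D = (2, 13)
3. B_x = -1  [DE ∥ BA ∩ EA ∥ DB]
4. B_y = 4  [DE ∥ BA ∩ EA ∥ DB]
   → B = (-1, 4)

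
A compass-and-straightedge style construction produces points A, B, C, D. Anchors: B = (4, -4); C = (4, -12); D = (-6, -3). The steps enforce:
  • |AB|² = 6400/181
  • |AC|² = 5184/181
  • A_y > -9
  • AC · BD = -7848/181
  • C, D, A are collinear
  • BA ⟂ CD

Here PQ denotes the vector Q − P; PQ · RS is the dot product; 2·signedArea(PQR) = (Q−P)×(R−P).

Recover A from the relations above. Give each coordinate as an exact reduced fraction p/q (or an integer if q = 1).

1. A_x = 4/181  [C, D, A are collinear ∩ BA ⟂ CD]
2. A_y = -1524/181  [C, D, A are collinear ∩ BA ⟂ CD]
   → A = (4/181, -1524/181)

A = (4/181, -1524/181)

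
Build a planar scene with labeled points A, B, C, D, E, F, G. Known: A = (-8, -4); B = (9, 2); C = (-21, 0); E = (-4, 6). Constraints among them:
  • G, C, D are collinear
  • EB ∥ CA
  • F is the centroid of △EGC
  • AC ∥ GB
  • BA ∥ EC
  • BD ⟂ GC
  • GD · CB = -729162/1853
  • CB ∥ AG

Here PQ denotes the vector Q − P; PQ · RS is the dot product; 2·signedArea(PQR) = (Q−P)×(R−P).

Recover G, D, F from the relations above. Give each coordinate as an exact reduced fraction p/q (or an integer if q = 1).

D = (16385/1853, -2572/1853)
F = (-1, 4/3)
G = (22, -2)

1. G_x = 22  [AC ∥ GB ∩ CB ∥ AG]
2. G_y = -2  [AC ∥ GB ∩ CB ∥ AG]
   → G = (22, -2)
3. D_x = 16385/1853  [G, C, D are collinear ∩ BD ⟂ GC]
4. D_y = -2572/1853  [G, C, D are collinear ∩ BD ⟂ GC]
   → D = (16385/1853, -2572/1853)
5. F_x = -1  [F is the centroid of △EGC]
6. F_y = 4/3  [F is the centroid of △EGC]
   → F = (-1, 4/3)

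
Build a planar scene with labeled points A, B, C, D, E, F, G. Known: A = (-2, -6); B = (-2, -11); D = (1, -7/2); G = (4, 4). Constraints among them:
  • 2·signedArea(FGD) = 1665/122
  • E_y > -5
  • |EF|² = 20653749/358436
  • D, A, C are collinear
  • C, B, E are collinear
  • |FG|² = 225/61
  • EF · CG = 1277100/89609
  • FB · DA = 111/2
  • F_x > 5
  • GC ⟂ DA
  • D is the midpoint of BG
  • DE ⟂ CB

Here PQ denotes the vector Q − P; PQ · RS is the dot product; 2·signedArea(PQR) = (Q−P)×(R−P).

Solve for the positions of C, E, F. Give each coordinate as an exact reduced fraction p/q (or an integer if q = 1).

1. C_x = 394/61  [D, A, C are collinear ∩ GC ⟂ DA]
2. C_y = 64/61  [D, A, C are collinear ∩ GC ⟂ DA]
   → C = (394/61, 64/61)
3. E_x = 225584/89609  [C, B, E are collinear ∩ DE ⟂ CB]
4. E_y = -818183/179218  [C, B, E are collinear ∩ DE ⟂ CB]
   → E = (225584/89609, -818183/179218)
5. F_x = 319/61  [2·signedArea(FGD) = 1665/122 ∩ FB · DA = 111/2]
6. F_y = 154/61  [2·signedArea(FGD) = 1665/122 ∩ FB · DA = 111/2]
   → F = (319/61, 154/61)

C = (394/61, 64/61)
E = (225584/89609, -818183/179218)
F = (319/61, 154/61)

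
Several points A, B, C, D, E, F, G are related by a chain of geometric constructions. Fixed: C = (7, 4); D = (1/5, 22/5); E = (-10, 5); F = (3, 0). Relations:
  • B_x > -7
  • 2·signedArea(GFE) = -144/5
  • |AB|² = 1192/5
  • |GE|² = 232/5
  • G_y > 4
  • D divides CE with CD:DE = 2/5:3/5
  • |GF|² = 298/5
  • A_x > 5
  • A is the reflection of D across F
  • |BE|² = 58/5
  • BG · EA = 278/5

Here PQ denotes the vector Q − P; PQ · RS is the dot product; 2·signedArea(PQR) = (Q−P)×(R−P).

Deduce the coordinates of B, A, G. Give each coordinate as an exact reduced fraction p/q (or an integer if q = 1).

A = (29/5, -22/5)
B = (-33/5, 24/5)
G = (-16/5, 23/5)

1. A_x = 29/5  [A is the reflection of D across F]
2. A_y = -22/5  [A is the reflection of D across F]
   → A = (29/5, -22/5)
3. G_x = -16/5  [line -5·x + -13·y + 219/5 = 0 ∩ |GF|² = 298/5]
4. G_y = 23/5  [line -5·x + -13·y + 219/5 = 0 ∩ |GF|² = 298/5]
   → G = (-16/5, 23/5)
5. B_x = -33/5  [line -79/5·x + 47/5·y + -747/5 = 0 ∩ |BE|² = 58/5]
6. B_y = 24/5  [line -79/5·x + 47/5·y + -747/5 = 0 ∩ |BE|² = 58/5]
   → B = (-33/5, 24/5)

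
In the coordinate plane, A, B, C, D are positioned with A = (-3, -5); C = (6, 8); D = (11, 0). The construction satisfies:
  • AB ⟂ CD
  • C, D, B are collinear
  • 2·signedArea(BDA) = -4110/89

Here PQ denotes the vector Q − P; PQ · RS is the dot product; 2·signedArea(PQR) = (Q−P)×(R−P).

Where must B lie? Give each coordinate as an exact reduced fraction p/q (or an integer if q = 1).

B = (829/89, 240/89)

1. B_x = 829/89  [C, D, B are collinear ∩ AB ⟂ CD]
2. B_y = 240/89  [C, D, B are collinear ∩ AB ⟂ CD]
   → B = (829/89, 240/89)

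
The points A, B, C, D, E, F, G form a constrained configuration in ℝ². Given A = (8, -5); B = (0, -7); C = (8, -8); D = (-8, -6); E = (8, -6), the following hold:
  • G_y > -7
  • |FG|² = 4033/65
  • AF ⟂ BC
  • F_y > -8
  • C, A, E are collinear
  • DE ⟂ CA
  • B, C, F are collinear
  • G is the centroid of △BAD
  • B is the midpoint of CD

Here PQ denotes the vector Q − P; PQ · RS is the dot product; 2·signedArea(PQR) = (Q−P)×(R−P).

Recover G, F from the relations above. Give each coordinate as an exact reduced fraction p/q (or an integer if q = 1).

1. G_x = 0  [G is the centroid of △BAD]
2. G_y = -6  [G is the centroid of △BAD]
   → G = (0, -6)
3. F_x = 496/65  [B, C, F are collinear ∩ AF ⟂ BC]
4. F_y = -517/65  [B, C, F are collinear ∩ AF ⟂ BC]
   → F = (496/65, -517/65)

F = (496/65, -517/65)
G = (0, -6)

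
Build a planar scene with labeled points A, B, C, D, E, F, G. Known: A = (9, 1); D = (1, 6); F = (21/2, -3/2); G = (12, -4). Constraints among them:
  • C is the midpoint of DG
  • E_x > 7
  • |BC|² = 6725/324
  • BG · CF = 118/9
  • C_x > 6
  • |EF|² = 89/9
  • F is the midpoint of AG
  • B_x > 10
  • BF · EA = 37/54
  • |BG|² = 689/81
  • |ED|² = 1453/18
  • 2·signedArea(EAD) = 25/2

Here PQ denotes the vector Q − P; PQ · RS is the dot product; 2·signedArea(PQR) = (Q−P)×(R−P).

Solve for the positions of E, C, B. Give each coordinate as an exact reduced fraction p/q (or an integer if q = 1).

1. E_x = 47/6  [line -5·x + -8·y + 81/2 = 0 ∩ |ED|² = 1453/18]
2. E_y = 1/6  [line -5·x + -8·y + 81/2 = 0 ∩ |ED|² = 1453/18]
   → E = (47/6, 1/6)
3. C_x = 13/2  [C is the midpoint of DG]
4. C_y = 1  [C is the midpoint of DG]
   → C = (13/2, 1)
5. B_x = 91/9  [BF · EA = 37/54 ∩ BG · CF = 118/9]
6. B_y = -16/9  [BF · EA = 37/54 ∩ BG · CF = 118/9]
   → B = (91/9, -16/9)

B = (91/9, -16/9)
C = (13/2, 1)
E = (47/6, 1/6)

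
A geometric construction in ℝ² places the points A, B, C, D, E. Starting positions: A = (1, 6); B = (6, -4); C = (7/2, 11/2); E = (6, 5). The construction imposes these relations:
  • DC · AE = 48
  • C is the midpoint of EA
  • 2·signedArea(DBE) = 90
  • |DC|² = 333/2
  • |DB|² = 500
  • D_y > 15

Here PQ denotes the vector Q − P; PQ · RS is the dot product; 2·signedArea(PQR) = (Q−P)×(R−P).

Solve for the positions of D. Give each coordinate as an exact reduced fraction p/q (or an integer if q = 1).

1. D_x = -4  [2·signedArea(DBE) = 90 ∩ DC · AE = 48]
2. D_y = 16  [2·signedArea(DBE) = 90 ∩ DC · AE = 48]
   → D = (-4, 16)

D = (-4, 16)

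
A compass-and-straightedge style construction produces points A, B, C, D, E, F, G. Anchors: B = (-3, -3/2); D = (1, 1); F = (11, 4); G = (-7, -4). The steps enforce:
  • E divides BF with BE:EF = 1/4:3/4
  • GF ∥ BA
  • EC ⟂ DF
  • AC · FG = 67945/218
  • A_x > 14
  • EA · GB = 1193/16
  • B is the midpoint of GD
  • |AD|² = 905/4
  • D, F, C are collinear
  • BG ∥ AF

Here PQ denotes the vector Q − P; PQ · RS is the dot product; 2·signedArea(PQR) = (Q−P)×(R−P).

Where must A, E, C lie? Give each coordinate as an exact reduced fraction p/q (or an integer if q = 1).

A = (15, 13/2)
C = (101/436, 671/872)
E = (1/2, -1/8)

1. A_x = 15  [BG ∥ AF ∩ GF ∥ BA]
2. A_y = 13/2  [BG ∥ AF ∩ GF ∥ BA]
   → A = (15, 13/2)
3. E_x = 1/2  [E divides BF with BE:EF = 1/4:3/4]
4. E_y = -1/8  [E divides BF with BE:EF = 1/4:3/4]
   → E = (1/2, -1/8)
5. C_x = 101/436  [D, F, C are collinear ∩ EC ⟂ DF]
6. C_y = 671/872  [D, F, C are collinear ∩ EC ⟂ DF]
   → C = (101/436, 671/872)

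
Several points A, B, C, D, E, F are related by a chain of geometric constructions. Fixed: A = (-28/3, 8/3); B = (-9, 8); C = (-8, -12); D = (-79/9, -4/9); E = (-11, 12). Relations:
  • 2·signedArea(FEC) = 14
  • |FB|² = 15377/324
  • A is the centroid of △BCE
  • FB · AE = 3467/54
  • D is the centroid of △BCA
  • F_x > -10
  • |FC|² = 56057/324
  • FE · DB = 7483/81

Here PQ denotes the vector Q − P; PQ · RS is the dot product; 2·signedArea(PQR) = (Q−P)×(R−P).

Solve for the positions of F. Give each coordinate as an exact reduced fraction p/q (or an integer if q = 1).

F = (-163/18, 10/9)

1. F_x = -163/18  [FB · AE = 3467/54 ∩ 2·signedArea(FEC) = 14]
2. F_y = 10/9  [FB · AE = 3467/54 ∩ 2·signedArea(FEC) = 14]
   → F = (-163/18, 10/9)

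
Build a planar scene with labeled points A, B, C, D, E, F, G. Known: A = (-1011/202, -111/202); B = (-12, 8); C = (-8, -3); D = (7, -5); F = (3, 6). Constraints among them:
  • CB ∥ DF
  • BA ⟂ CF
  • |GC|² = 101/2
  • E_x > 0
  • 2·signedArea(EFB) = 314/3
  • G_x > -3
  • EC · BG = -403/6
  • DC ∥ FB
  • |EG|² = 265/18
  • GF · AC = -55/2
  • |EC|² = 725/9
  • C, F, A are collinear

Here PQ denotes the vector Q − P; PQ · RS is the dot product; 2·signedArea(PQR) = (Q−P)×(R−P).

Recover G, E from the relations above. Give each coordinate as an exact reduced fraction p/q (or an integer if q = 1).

1. G_x = -5/2  [line 605/202·x + 495/202·y + 385/101 = 0 ∩ |GC|² = 101/2]
2. G_y = 3/2  [line 605/202·x + 495/202·y + 385/101 = 0 ∩ |GC|² = 101/2]
   → G = (-5/2, 3/2)
3. E_x = 2/3  [EC · BG = -403/6 ∩ 2·signedArea(EFB) = 314/3]
4. E_y = -2/3  [EC · BG = -403/6 ∩ 2·signedArea(EFB) = 314/3]
   → E = (2/3, -2/3)

E = (2/3, -2/3)
G = (-5/2, 3/2)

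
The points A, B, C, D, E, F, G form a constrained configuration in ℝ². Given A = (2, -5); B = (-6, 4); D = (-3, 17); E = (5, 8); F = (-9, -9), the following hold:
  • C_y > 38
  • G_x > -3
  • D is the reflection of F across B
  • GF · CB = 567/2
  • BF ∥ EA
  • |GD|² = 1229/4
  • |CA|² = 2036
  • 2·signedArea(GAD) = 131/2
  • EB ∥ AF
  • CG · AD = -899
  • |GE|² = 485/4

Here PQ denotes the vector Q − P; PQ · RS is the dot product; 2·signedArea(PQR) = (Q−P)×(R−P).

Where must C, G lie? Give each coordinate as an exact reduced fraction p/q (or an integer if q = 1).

C = (-8, 39)
G = (-2, -1/2)

1. G_x = -2  [line -22·x + -5·y + -93/2 = 0 ∩ |GD|² = 1229/4]
2. G_y = -1/2  [line -22·x + -5·y + -93/2 = 0 ∩ |GD|² = 1229/4]
   → G = (-2, -1/2)
3. C_x = -8  [CG · AD = -899 ∩ GF · CB = 567/2]
4. C_y = 39  [CG · AD = -899 ∩ GF · CB = 567/2]
   → C = (-8, 39)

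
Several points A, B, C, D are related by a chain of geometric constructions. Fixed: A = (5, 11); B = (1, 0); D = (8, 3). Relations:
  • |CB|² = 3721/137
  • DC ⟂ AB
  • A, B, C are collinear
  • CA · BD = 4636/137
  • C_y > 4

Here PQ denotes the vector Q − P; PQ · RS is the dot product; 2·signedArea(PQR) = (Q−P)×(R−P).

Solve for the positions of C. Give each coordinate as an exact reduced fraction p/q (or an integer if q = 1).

C = (381/137, 671/137)

1. C_x = 381/137  [A, B, C are collinear ∩ DC ⟂ AB]
2. C_y = 671/137  [A, B, C are collinear ∩ DC ⟂ AB]
   → C = (381/137, 671/137)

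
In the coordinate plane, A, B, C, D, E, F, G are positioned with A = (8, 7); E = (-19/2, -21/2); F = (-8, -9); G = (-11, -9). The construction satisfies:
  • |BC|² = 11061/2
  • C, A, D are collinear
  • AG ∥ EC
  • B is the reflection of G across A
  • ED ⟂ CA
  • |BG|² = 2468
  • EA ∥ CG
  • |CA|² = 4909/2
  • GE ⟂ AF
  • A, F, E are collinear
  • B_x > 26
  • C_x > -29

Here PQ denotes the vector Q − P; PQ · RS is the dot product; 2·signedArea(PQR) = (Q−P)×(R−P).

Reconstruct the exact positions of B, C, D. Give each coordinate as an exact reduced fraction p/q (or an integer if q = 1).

1. B_x = 27  [B is the reflection of G across A]
2. B_y = 23  [B is the reflection of G across A]
   → B = (27, 23)
3. C_x = -57/2  [EA ∥ CG ∩ AG ∥ EC]
4. C_y = -53/2  [EA ∥ CG ∩ AG ∥ EC]
   → C = (-57/2, -53/2)
5. D_x = -50153/4909  [C, A, D are collinear ∩ ED ⟂ CA]
6. D_y = -47712/4909  [C, A, D are collinear ∩ ED ⟂ CA]
   → D = (-50153/4909, -47712/4909)

B = (27, 23)
C = (-57/2, -53/2)
D = (-50153/4909, -47712/4909)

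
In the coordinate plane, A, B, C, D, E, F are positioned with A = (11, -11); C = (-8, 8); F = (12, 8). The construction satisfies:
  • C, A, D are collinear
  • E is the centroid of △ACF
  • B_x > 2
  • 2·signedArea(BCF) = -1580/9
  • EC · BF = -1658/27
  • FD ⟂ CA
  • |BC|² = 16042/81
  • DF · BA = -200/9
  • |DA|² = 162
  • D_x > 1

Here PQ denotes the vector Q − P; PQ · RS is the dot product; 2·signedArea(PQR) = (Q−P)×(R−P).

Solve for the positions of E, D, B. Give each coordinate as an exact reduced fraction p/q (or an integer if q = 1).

B = (3, -7/9)
D = (2, -2)
E = (5, 5/3)

1. E_x = 5  [E is the centroid of △ACF]
2. E_y = 5/3  [E is the centroid of △ACF]
   → E = (5, 5/3)
3. D_x = 2  [C, A, D are collinear ∩ FD ⟂ CA]
4. D_y = -2  [C, A, D are collinear ∩ FD ⟂ CA]
   → D = (2, -2)
5. B_x = 3  [2·signedArea(BCF) = -1580/9 ∩ EC · BF = -1658/27]
6. B_y = -7/9  [2·signedArea(BCF) = -1580/9 ∩ EC · BF = -1658/27]
   → B = (3, -7/9)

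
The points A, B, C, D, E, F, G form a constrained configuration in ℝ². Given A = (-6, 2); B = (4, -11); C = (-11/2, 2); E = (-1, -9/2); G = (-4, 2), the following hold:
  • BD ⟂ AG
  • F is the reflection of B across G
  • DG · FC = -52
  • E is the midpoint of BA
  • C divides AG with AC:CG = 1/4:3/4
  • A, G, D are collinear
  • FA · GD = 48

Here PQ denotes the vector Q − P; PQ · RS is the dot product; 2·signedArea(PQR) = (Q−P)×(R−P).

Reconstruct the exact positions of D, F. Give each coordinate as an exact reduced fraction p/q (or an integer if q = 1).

D = (4, 2)
F = (-12, 15)

1. D_x = 4  [A, G, D are collinear ∩ BD ⟂ AG]
2. D_y = 2  [A, G, D are collinear ∩ BD ⟂ AG]
   → D = (4, 2)
3. F_x = -12  [F is the reflection of B across G]
4. F_y = 15  [F is the reflection of B across G]
   → F = (-12, 15)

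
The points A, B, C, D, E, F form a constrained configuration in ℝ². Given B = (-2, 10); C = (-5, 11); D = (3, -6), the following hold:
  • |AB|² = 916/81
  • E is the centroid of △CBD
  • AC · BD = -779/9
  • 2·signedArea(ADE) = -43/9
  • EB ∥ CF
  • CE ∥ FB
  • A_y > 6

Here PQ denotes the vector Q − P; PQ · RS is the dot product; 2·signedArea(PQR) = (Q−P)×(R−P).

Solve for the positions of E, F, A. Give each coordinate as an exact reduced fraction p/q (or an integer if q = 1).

1. E_x = -4/3  [E is the centroid of △CBD]
2. E_y = 5  [E is the centroid of △CBD]
   → E = (-4/3, 5)
3. F_x = -17/3  [CE ∥ FB ∩ EB ∥ CF]
4. F_y = 16  [CE ∥ FB ∩ EB ∥ CF]
   → F = (-17/3, 16)
5. A_x = -14/9  [2·signedArea(ADE) = -43/9 ∩ AC · BD = -779/9]
6. A_y = 20/3  [2·signedArea(ADE) = -43/9 ∩ AC · BD = -779/9]
   → A = (-14/9, 20/3)

A = (-14/9, 20/3)
E = (-4/3, 5)
F = (-17/3, 16)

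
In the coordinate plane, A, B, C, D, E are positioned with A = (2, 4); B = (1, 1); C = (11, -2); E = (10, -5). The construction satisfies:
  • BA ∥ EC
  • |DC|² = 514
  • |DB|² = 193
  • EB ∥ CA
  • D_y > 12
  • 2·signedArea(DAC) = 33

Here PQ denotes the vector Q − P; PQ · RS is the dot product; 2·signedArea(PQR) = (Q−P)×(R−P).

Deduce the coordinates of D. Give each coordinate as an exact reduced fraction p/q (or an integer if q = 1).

1. D_x = -6  [line 6·x + 9·y + -81 = 0 ∩ |DB|² = 193]
2. D_y = 13  [line 6·x + 9·y + -81 = 0 ∩ |DB|² = 193]
   → D = (-6, 13)

D = (-6, 13)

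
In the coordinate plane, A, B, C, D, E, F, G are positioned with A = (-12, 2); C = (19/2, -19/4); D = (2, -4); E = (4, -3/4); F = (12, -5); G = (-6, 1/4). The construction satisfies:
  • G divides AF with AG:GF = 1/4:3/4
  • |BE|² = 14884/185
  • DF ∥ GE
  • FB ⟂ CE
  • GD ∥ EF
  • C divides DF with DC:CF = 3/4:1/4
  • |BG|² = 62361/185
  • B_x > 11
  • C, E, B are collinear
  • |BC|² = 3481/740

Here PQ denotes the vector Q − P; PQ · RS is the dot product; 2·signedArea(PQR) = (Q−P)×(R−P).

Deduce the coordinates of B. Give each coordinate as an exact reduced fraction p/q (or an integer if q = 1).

B = (2082/185, -4459/740)

1. B_x = 2082/185  [C, E, B are collinear ∩ FB ⟂ CE]
2. B_y = -4459/740  [C, E, B are collinear ∩ FB ⟂ CE]
   → B = (2082/185, -4459/740)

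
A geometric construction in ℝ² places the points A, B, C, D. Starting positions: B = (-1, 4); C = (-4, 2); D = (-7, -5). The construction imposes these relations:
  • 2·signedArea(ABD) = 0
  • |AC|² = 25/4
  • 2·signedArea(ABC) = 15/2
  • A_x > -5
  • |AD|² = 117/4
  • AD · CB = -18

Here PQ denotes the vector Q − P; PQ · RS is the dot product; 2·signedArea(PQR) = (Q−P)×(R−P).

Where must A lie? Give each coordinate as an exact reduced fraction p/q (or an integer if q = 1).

1. A_x = -4  [2·signedArea(ABD) = 0 ∩ 2·signedArea(ABC) = 15/2]
2. A_y = -1/2  [2·signedArea(ABD) = 0 ∩ 2·signedArea(ABC) = 15/2]
   → A = (-4, -1/2)

A = (-4, -1/2)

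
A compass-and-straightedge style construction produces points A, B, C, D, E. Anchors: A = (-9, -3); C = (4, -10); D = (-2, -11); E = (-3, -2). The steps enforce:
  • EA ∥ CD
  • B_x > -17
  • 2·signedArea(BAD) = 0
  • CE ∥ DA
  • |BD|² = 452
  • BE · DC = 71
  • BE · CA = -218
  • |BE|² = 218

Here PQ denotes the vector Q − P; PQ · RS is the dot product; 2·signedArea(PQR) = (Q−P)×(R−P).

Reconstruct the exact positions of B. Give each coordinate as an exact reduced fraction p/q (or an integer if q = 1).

B = (-16, 5)

1. B_x = -16  [2·signedArea(BAD) = 0 ∩ BE · CA = -218]
2. B_y = 5  [2·signedArea(BAD) = 0 ∩ BE · CA = -218]
   → B = (-16, 5)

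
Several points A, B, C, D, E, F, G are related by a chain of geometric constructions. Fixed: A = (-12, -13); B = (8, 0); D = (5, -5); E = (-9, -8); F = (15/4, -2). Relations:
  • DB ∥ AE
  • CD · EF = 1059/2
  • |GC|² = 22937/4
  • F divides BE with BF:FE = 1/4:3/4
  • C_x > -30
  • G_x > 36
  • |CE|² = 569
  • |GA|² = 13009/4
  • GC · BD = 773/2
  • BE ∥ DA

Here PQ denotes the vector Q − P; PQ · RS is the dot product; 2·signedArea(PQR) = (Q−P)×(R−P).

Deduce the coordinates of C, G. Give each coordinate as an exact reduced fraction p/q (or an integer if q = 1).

C = (-29, -21)
G = (73/2, 17)

1. C_x = -29  [line -51/4·x + -6·y + -1983/4 = 0 ∩ |CE|² = 569]
2. C_y = -21  [line -51/4·x + -6·y + -1983/4 = 0 ∩ |CE|² = 569]
   → C = (-29, -21)
3. G_x = 73/2  [line 3·x + 5·y + -389/2 = 0 ∩ |GC|² = 22937/4]
4. G_y = 17  [line 3·x + 5·y + -389/2 = 0 ∩ |GC|² = 22937/4]
   → G = (73/2, 17)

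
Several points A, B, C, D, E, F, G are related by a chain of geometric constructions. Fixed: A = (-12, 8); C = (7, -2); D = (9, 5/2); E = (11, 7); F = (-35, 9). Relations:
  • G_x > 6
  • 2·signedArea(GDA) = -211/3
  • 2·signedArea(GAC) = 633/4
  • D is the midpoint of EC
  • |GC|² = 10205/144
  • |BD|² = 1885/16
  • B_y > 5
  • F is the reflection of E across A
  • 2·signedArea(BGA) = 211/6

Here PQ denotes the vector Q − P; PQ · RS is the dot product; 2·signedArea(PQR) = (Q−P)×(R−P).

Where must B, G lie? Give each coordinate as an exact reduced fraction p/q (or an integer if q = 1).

1. G_x = 41/6  [2·signedArea(GDA) = -211/3 ∩ 2·signedArea(GAC) = 633/4]
2. G_y = 77/12  [2·signedArea(GDA) = -211/3 ∩ 2·signedArea(GAC) = 633/4]
   → G = (41/6, 77/12)
3. B_x = -3/2  [line -19/12·x + -113/6·y + 193/2 = 0 ∩ |BD|² = 1885/16]
4. B_y = 21/4  [line -19/12·x + -113/6·y + 193/2 = 0 ∩ |BD|² = 1885/16]
   → B = (-3/2, 21/4)

B = (-3/2, 21/4)
G = (41/6, 77/12)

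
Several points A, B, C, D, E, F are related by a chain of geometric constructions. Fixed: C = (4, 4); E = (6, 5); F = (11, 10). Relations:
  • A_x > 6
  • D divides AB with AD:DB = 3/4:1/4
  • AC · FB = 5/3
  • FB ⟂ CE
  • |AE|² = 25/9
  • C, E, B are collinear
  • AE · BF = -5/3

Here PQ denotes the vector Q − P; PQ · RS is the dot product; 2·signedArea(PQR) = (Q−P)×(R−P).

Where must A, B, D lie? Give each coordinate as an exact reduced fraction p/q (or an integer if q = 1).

1. B_x = 12  [C, E, B are collinear ∩ FB ⟂ CE]
2. B_y = 8  [C, E, B are collinear ∩ FB ⟂ CE]
   → B = (12, 8)
3. A_x = 7  [line 1·x + -2·y + 17/3 = 0 ∩ |AE|² = 25/9]
4. A_y = 19/3  [line 1·x + -2·y + 17/3 = 0 ∩ |AE|² = 25/9]
   → A = (7, 19/3)
5. D_x = 43/4  [D divides AB with AD:DB = 3/4:1/4]
6. D_y = 91/12  [D divides AB with AD:DB = 3/4:1/4]
   → D = (43/4, 91/12)

A = (7, 19/3)
B = (12, 8)
D = (43/4, 91/12)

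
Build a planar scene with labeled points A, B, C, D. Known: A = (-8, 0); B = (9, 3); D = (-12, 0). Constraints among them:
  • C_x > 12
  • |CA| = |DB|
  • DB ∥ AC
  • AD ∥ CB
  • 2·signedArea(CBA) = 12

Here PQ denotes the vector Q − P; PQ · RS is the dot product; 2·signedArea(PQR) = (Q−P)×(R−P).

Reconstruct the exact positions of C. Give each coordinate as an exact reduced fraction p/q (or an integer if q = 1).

1. C_x = 13  [AD ∥ CB ∩ DB ∥ AC]
2. C_y = 3  [AD ∥ CB ∩ DB ∥ AC]
   → C = (13, 3)

C = (13, 3)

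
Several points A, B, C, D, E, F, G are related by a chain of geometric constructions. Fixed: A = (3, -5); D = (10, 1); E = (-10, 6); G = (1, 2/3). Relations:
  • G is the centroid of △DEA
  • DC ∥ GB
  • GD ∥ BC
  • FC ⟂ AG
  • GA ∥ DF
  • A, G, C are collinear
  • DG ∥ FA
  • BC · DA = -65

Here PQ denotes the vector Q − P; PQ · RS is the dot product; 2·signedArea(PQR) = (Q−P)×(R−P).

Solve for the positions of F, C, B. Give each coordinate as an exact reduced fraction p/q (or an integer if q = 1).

B = (-332/65, -511/65)
C = (253/65, -1468/195)
F = (12, -14/3)

1. F_x = 12  [DG ∥ FA ∩ GA ∥ DF]
2. F_y = -14/3  [DG ∥ FA ∩ GA ∥ DF]
   → F = (12, -14/3)
3. C_x = 253/65  [A, G, C are collinear ∩ FC ⟂ AG]
4. C_y = -1468/195  [A, G, C are collinear ∩ FC ⟂ AG]
   → C = (253/65, -1468/195)
5. B_x = -332/65  [GD ∥ BC ∩ DC ∥ GB]
6. B_y = -511/65  [GD ∥ BC ∩ DC ∥ GB]
   → B = (-332/65, -511/65)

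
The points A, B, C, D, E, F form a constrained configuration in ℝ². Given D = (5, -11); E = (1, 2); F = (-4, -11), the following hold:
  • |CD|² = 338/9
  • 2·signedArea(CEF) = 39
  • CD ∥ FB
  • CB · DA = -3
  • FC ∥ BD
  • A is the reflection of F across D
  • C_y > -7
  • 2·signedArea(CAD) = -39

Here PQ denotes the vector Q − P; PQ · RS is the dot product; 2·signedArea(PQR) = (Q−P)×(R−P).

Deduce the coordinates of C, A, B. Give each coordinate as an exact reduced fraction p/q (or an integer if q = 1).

1. C_x = 2/3  [line 13·x + -5·y + -42 = 0 ∩ |CD|² = 338/9]
2. C_y = -20/3  [line 13·x + -5·y + -42 = 0 ∩ |CD|² = 338/9]
   → C = (2/3, -20/3)
3. A_x = 14  [2·signedArea(CAD) = -39 ∩ A is the reflection of F across D]
4. A_y = -11  [2·signedArea(CAD) = -39 ∩ A is the reflection of F across D]
   → A = (14, -11)
5. B_x = 1/3  [FC ∥ BD ∩ CD ∥ FB]
6. B_y = -46/3  [FC ∥ BD ∩ CD ∥ FB]
   → B = (1/3, -46/3)

A = (14, -11)
B = (1/3, -46/3)
C = (2/3, -20/3)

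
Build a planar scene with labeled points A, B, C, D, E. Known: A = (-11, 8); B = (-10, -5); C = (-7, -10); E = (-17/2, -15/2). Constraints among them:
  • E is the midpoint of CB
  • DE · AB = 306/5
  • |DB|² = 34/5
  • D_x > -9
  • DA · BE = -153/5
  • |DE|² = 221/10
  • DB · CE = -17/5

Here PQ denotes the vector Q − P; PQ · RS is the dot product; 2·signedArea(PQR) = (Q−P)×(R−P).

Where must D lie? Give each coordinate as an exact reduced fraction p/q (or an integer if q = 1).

1. D_x = -43/5  [DA · BE = -153/5 ∩ DE · AB = 306/5]
2. D_y = -14/5  [DA · BE = -153/5 ∩ DE · AB = 306/5]
   → D = (-43/5, -14/5)

D = (-43/5, -14/5)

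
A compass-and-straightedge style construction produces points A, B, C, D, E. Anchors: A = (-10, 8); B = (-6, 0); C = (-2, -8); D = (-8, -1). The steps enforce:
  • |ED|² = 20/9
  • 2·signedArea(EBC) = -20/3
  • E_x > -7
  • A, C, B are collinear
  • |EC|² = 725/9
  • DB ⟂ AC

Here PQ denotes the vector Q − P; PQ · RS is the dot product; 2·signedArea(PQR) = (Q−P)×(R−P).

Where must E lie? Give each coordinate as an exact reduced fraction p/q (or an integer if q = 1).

1. E_x = -20/3  [line 8·x + 4·y + 164/3 = 0 ∩ |ED|² = 20/9]
2. E_y = -1/3  [line 8·x + 4·y + 164/3 = 0 ∩ |ED|² = 20/9]
   → E = (-20/3, -1/3)

E = (-20/3, -1/3)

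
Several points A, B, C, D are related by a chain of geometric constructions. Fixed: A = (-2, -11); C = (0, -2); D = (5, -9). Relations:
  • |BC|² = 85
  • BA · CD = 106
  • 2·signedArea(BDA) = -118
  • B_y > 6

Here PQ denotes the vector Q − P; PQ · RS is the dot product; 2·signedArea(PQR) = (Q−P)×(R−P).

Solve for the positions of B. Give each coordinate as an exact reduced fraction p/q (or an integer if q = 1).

1. B_x = 2  [BA · CD = 106 ∩ 2·signedArea(BDA) = -118]
2. B_y = 7  [BA · CD = 106 ∩ 2·signedArea(BDA) = -118]
   → B = (2, 7)

B = (2, 7)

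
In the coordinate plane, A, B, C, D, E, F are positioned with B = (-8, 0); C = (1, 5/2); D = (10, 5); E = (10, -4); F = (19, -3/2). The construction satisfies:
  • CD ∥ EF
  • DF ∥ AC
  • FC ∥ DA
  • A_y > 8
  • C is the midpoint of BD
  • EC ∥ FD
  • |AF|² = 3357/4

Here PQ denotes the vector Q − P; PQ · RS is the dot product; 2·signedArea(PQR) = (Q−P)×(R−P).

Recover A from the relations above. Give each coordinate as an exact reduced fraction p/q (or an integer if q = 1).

1. A_x = -8  [DF ∥ AC ∩ FC ∥ DA]
2. A_y = 9  [DF ∥ AC ∩ FC ∥ DA]
   → A = (-8, 9)

A = (-8, 9)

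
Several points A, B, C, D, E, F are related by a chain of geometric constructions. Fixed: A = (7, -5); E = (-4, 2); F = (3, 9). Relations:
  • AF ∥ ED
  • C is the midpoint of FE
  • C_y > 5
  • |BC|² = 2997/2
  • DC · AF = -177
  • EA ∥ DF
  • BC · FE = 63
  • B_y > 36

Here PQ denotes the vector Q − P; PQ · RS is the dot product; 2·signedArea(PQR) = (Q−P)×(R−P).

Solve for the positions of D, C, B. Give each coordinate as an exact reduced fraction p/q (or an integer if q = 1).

B = (-23, 37)
C = (-1/2, 11/2)
D = (-8, 16)

1. D_x = -8  [EA ∥ DF ∩ AF ∥ ED]
2. D_y = 16  [EA ∥ DF ∩ AF ∥ ED]
   → D = (-8, 16)
3. C_x = -1/2  [C is the midpoint of FE]
4. C_y = 11/2  [C is the midpoint of FE]
   → C = (-1/2, 11/2)
5. B_x = -23  [line 7·x + 7·y + -98 = 0 ∩ |BC|² = 2997/2]
6. B_y = 37  [line 7·x + 7·y + -98 = 0 ∩ |BC|² = 2997/2]
   → B = (-23, 37)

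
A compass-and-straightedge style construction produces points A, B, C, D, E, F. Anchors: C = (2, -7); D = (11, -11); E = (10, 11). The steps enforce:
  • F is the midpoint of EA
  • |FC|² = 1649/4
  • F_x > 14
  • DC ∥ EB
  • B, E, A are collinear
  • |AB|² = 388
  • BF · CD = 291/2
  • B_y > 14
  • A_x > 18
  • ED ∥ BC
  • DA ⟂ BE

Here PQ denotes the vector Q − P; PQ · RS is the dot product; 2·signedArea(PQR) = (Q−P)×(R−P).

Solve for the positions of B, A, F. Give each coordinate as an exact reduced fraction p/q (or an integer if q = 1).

1. B_x = 1  [ED ∥ BC ∩ DC ∥ EB]
2. B_y = 15  [ED ∥ BC ∩ DC ∥ EB]
   → B = (1, 15)
3. A_x = 19  [B, E, A are collinear ∩ DA ⟂ BE]
4. A_y = 7  [B, E, A are collinear ∩ DA ⟂ BE]
   → A = (19, 7)
5. F_x = 29/2  [F is the midpoint of EA]
6. F_y = 9  [F is the midpoint of EA]
   → F = (29/2, 9)

A = (19, 7)
B = (1, 15)
F = (29/2, 9)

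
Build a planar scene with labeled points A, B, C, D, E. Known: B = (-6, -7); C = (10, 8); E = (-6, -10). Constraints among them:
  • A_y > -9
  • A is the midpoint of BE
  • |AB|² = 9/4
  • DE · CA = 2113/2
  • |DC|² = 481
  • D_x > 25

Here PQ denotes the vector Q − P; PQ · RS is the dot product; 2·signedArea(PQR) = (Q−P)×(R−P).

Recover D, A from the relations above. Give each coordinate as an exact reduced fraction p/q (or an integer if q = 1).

A = (-6, -17/2)
D = (26, 23)

1. A_x = -6  [A is the midpoint of BE]
2. A_y = -17/2  [A is the midpoint of BE]
   → A = (-6, -17/2)
3. D_x = 26  [line 16·x + 33/2·y + -1591/2 = 0 ∩ |DC|² = 481]
4. D_y = 23  [line 16·x + 33/2·y + -1591/2 = 0 ∩ |DC|² = 481]
   → D = (26, 23)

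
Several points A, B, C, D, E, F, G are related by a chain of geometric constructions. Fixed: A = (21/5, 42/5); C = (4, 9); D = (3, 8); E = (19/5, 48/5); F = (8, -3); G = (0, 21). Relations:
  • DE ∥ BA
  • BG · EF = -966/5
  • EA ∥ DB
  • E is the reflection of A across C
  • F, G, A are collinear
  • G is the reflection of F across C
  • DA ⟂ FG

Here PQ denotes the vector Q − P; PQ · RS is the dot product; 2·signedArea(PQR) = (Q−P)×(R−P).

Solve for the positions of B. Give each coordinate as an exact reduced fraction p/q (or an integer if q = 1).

B = (17/5, 34/5)

1. B_x = 17/5  [DE ∥ BA ∩ EA ∥ DB]
2. B_y = 34/5  [DE ∥ BA ∩ EA ∥ DB]
   → B = (17/5, 34/5)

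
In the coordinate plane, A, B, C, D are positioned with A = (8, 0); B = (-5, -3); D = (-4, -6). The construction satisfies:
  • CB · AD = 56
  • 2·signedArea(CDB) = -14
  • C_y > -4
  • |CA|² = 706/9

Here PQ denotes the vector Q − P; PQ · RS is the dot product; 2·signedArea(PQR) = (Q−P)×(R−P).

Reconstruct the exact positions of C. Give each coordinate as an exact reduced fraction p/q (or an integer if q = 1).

C = (-1/3, -3)

1. C_x = -1/3  [2·signedArea(CDB) = -14 ∩ CB · AD = 56]
2. C_y = -3  [2·signedArea(CDB) = -14 ∩ CB · AD = 56]
   → C = (-1/3, -3)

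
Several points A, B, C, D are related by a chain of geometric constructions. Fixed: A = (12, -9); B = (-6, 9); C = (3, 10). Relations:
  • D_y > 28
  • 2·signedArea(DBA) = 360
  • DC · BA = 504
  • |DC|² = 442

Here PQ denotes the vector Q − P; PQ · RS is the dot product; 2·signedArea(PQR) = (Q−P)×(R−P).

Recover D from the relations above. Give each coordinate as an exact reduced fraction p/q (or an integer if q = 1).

D = (-6, 29)

1. D_x = -6  [DC · BA = 504 ∩ 2·signedArea(DBA) = 360]
2. D_y = 29  [DC · BA = 504 ∩ 2·signedArea(DBA) = 360]
   → D = (-6, 29)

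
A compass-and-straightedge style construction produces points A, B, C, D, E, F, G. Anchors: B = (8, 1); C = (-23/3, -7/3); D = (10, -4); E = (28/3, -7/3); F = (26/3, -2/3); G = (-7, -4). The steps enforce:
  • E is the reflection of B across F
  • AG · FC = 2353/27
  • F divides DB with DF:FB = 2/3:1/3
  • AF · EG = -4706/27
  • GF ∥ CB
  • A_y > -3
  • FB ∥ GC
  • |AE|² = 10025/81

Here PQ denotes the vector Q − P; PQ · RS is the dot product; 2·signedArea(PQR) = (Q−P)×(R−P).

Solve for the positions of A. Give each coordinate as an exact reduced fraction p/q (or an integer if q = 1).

1. A_x = -16/9  [line 49/3·x + 5/3·y + 914/27 = 0 ∩ |AE|² = 10025/81]
2. A_y = -26/9  [line 49/3·x + 5/3·y + 914/27 = 0 ∩ |AE|² = 10025/81]
   → A = (-16/9, -26/9)

A = (-16/9, -26/9)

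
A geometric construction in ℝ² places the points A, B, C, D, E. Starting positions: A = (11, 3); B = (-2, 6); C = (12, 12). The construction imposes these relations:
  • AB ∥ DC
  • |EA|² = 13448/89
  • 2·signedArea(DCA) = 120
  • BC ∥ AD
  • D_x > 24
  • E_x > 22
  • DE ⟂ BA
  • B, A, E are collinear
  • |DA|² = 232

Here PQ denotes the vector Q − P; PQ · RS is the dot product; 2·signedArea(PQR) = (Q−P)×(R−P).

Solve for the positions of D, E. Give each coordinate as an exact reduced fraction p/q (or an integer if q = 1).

D = (25, 9)
E = (2045/89, 21/89)

1. D_x = 25  [AB ∥ DC ∩ BC ∥ AD]
2. D_y = 9  [AB ∥ DC ∩ BC ∥ AD]
   → D = (25, 9)
3. E_x = 2045/89  [B, A, E are collinear ∩ DE ⟂ BA]
4. E_y = 21/89  [B, A, E are collinear ∩ DE ⟂ BA]
   → E = (2045/89, 21/89)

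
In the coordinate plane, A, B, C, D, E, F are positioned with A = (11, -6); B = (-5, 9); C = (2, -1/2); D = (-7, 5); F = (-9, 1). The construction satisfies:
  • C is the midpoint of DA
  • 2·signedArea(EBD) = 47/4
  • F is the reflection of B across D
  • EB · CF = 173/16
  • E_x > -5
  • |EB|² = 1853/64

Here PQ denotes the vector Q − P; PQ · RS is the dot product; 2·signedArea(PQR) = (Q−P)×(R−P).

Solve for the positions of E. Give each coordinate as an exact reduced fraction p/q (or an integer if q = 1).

E = (-19/4, 29/8)

1. E_x = -19/4  [EB · CF = 173/16 ∩ 2·signedArea(EBD) = 47/4]
2. E_y = 29/8  [EB · CF = 173/16 ∩ 2·signedArea(EBD) = 47/4]
   → E = (-19/4, 29/8)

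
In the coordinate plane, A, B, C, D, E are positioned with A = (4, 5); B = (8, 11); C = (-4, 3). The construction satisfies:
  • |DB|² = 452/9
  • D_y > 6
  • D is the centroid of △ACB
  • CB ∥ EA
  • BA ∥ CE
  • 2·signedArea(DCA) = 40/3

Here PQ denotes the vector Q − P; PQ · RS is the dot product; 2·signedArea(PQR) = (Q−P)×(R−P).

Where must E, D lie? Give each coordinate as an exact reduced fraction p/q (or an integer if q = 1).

1. E_x = -8  [CB ∥ EA ∩ BA ∥ CE]
2. E_y = -3  [CB ∥ EA ∩ BA ∥ CE]
   → E = (-8, -3)
3. D_x = 8/3  [D is the centroid of △ACB]
4. D_y = 19/3  [D is the centroid of △ACB]
   → D = (8/3, 19/3)

D = (8/3, 19/3)
E = (-8, -3)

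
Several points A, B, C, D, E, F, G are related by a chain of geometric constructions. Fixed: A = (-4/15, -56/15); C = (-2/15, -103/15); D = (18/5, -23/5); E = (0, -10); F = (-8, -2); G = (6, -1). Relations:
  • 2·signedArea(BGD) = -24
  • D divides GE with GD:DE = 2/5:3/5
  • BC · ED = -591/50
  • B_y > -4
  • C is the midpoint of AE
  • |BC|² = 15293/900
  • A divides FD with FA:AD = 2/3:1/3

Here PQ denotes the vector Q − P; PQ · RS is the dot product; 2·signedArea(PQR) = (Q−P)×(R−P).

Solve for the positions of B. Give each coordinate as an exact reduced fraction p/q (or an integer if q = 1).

1. B_x = -11/5  [2·signedArea(BGD) = -24 ∩ BC · ED = -591/50]
2. B_y = -33/10  [2·signedArea(BGD) = -24 ∩ BC · ED = -591/50]
   → B = (-11/5, -33/10)

B = (-11/5, -33/10)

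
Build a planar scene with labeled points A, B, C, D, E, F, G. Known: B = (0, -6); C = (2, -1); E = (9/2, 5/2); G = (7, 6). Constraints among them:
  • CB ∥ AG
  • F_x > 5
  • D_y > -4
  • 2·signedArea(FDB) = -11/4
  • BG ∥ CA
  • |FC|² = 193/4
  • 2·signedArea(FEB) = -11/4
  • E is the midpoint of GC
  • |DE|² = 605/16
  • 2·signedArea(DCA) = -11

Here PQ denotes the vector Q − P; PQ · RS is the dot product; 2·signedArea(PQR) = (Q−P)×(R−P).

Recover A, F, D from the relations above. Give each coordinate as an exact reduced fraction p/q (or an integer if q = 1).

1. A_x = 9  [CB ∥ AG ∩ BG ∥ CA]
2. A_y = 11  [CB ∥ AG ∩ BG ∥ CA]
   → A = (9, 11)
3. F_x = 11/2  [line 17/2·x + -9/2·y + -97/4 = 0 ∩ |FC|² = 193/4]
4. F_y = 5  [line 17/2·x + -9/2·y + -97/4 = 0 ∩ |FC|² = 193/4]
   → F = (11/2, 5)
5. D_x = 7/4  [2·signedArea(DCA) = -11 ∩ 2·signedArea(FDB) = -11/4]
6. D_y = -3  [2·signedArea(DCA) = -11 ∩ 2·signedArea(FDB) = -11/4]
   → D = (7/4, -3)

A = (9, 11)
D = (7/4, -3)
F = (11/2, 5)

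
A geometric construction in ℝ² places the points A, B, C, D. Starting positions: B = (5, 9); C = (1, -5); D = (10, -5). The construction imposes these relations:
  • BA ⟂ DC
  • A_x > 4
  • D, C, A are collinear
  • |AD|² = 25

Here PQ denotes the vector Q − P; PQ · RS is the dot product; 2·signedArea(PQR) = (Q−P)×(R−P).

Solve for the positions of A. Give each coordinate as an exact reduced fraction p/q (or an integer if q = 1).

A = (5, -5)

1. A_x = 5  [D, C, A are collinear ∩ BA ⟂ DC]
2. A_y = -5  [D, C, A are collinear ∩ BA ⟂ DC]
   → A = (5, -5)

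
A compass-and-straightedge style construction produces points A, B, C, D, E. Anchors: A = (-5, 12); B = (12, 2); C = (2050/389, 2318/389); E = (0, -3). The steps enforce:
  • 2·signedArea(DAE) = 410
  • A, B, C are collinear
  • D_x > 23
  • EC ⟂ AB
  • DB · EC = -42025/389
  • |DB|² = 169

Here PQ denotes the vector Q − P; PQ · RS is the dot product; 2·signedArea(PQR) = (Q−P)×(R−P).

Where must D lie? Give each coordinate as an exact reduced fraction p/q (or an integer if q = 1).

1. D_x = 24  [DB · EC = -42025/389 ∩ 2·signedArea(DAE) = 410]
2. D_y = 7  [DB · EC = -42025/389 ∩ 2·signedArea(DAE) = 410]
   → D = (24, 7)

D = (24, 7)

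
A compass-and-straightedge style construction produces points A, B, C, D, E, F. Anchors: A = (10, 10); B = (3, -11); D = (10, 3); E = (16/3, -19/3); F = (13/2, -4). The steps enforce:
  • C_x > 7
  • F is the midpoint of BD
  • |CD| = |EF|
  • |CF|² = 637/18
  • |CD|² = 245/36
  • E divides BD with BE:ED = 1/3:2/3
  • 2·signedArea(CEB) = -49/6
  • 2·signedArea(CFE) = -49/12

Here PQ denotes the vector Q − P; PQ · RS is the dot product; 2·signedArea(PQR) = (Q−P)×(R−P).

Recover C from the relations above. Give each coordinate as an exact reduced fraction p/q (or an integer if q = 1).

C = (23/3, 11/6)

1. C_x = 23/3  [line 7/3·x + -7/6·y + -63/4 = 0 ∩ |CF|² = 637/18]
2. C_y = 11/6  [line 7/3·x + -7/6·y + -63/4 = 0 ∩ |CF|² = 637/18]
   → C = (23/3, 11/6)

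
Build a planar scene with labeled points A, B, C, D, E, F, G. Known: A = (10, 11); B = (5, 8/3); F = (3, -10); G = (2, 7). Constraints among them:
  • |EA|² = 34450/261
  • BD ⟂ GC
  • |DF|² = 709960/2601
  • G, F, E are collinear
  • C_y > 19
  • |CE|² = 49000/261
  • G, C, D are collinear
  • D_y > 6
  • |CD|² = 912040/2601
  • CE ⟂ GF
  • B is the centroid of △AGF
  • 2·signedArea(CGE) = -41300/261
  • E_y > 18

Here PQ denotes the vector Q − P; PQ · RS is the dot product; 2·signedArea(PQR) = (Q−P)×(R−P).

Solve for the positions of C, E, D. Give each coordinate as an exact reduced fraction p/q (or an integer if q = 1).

1. E_x = 115/87  [line 17·x + 1·y + -41 = 0 ∩ |EA|² = 34450/261]
2. E_y = 1612/87  [line 17·x + 1·y + -41 = 0 ∩ |EA|² = 34450/261]
   → E = (115/87, 1612/87)
3. C_x = 15  [2·signedArea(CGE) = -41300/261 ∩ CE ⟂ GF]
4. C_y = 58/3  [2·signedArea(CGE) = -41300/261 ∩ CE ⟂ GF]
   → C = (15, 58/3)
5. D_x = 409/289  [G, C, D are collinear ∩ BD ⟂ GC]
6. D_y = 5588/867  [G, C, D are collinear ∩ BD ⟂ GC]
   → D = (409/289, 5588/867)

C = (15, 58/3)
D = (409/289, 5588/867)
E = (115/87, 1612/87)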